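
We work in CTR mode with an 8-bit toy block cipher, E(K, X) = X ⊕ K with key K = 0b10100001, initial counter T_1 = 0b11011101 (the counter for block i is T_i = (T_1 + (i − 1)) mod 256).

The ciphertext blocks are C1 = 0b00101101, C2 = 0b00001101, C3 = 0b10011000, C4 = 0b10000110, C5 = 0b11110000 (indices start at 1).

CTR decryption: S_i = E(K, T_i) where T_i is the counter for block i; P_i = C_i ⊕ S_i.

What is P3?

P3 = 0b11100110

P3: T = 0b11011111, S = E(K, T) = 0b01111110; 0b10011000 ⊕ 0b01111110 = 0b11100110.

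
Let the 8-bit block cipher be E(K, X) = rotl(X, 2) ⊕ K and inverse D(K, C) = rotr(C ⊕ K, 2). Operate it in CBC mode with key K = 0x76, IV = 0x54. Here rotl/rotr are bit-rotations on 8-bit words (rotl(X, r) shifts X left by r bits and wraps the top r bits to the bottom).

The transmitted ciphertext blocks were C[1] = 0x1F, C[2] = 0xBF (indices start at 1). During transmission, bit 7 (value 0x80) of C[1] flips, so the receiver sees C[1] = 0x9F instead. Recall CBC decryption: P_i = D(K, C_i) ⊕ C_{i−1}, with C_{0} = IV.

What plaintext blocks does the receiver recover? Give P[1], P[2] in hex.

P[1] = 0x2E, P[2] = 0xED

Only C[1] changed, to 0x9F. In CBC, a change in C_i garbles P_i and flips the same bit in P_{i+1}. Decrypting the received ciphertext:
P[1]: D(K, 0x9F) = 0x7A; 0x7A ⊕ 0x54 = 0x2E.
P[2]: D(K, 0xBF) = 0x72; 0x72 ⊕ 0x9F = 0xED.
Blocks that differ from the original plaintext: P[1], P[2].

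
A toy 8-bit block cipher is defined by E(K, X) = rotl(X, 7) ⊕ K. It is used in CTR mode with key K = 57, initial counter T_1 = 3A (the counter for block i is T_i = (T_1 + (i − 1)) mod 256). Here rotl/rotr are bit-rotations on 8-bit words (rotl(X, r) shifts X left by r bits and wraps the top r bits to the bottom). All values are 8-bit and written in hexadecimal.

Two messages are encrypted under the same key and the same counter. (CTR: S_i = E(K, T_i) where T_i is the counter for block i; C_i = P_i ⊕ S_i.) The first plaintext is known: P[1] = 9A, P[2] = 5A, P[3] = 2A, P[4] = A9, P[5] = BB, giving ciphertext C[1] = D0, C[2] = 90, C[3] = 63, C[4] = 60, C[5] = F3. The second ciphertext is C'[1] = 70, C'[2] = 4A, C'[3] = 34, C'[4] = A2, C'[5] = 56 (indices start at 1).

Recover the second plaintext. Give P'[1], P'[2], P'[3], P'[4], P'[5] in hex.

P'[1] = 3A, P'[2] = 80, P'[3] = 7D, P'[4] = 6B, P'[5] = 1E

In CTR with a reused counter, both messages share the same keystream S_i, so C_i ⊕ C'_i = P_i ⊕ P'_i and thus P'_i = P_i ⊕ C_i ⊕ C'_i.
P'[1]: 9A ⊕ D0 ⊕ 70 = 3A.
P'[2]: 5A ⊕ 90 ⊕ 4A = 80.
P'[3]: 2A ⊕ 63 ⊕ 34 = 7D.
P'[4]: A9 ⊕ 60 ⊕ A2 = 6B.
P'[5]: BB ⊕ F3 ⊕ 56 = 1E.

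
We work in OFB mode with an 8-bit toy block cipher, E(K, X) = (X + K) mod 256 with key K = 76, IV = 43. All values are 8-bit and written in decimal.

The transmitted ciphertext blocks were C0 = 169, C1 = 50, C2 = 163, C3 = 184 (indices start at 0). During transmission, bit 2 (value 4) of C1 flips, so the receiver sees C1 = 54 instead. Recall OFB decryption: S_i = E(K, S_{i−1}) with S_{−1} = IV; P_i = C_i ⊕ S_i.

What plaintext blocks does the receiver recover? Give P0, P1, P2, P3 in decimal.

P0 = 222, P1 = 245, P2 = 172, P3 = 227

Only C1 changed, to 54. In OFB, a change in C_i flips the same bit in P_i only; the keystream is unaffected. Decrypting the received ciphertext:
P0: S = E(K, 43) = 119; 169 ⊕ 119 = 222.
P1: S = E(K, 119) = 195; 54 ⊕ 195 = 245.
P2: S = E(K, 195) = 15; 163 ⊕ 15 = 172.
P3: S = E(K, 15) = 91; 184 ⊕ 91 = 227.
Blocks that differ from the original plaintext: P1.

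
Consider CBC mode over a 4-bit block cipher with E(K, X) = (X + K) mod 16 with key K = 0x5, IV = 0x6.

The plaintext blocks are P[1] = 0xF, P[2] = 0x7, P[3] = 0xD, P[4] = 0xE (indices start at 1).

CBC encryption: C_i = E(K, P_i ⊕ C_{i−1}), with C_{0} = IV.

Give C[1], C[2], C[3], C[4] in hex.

C[1] = 0xE, C[2] = 0xE, C[3] = 0x8, C[4] = 0xB

C[1]: P[1] ⊕ 0x6 = 0x9; E(K, 0x9) = 0xE.
C[2]: P[2] ⊕ 0xE = 0x9; E(K, 0x9) = 0xE.
C[3]: P[3] ⊕ 0xE = 0x3; E(K, 0x3) = 0x8.
C[4]: P[4] ⊕ 0x8 = 0x6; E(K, 0x6) = 0xB.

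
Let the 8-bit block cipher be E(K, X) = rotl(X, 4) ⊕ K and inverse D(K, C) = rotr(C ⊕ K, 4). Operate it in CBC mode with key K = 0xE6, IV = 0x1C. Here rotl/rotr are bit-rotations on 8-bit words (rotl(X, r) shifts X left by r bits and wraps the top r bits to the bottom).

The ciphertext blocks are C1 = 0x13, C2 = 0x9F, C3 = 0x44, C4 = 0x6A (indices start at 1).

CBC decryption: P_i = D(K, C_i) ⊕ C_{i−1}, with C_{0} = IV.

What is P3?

P3: D(K, 0x44) = 0x2A; 0x2A ⊕ 0x9F = 0xB5.

P3 = 0xB5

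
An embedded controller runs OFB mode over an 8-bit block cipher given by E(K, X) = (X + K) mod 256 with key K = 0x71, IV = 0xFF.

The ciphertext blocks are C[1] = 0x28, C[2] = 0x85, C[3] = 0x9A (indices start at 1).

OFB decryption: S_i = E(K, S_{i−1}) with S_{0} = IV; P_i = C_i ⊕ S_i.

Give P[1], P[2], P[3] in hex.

P[1] = 0x58, P[2] = 0x64, P[3] = 0xC8

P[1]: S = E(K, 0xFF) = 0x70; 0x28 ⊕ 0x70 = 0x58.
P[2]: S = E(K, 0x70) = 0xE1; 0x85 ⊕ 0xE1 = 0x64.
P[3]: S = E(K, 0xE1) = 0x52; 0x9A ⊕ 0x52 = 0xC8.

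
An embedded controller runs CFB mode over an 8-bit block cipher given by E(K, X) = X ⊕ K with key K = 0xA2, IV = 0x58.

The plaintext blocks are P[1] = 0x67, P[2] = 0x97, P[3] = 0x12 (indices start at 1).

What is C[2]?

C[2] = 0xA8

CFB encryption: C_i = P_i ⊕ E(K, C_{i−1}), with C_{0} = IV.
C[1]: E(K, 0x58) = 0xFA; 0x67 ⊕ 0xFA = 0x9D.
C[2]: E(K, 0x9D) = 0x3F; 0x97 ⊕ 0x3F = 0xA8.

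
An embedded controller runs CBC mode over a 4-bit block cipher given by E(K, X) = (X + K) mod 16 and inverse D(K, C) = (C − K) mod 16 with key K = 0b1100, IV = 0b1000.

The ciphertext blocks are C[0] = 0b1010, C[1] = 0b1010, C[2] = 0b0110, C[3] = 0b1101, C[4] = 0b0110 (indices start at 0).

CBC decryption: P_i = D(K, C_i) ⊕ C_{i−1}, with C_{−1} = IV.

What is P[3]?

P[3]: D(K, 0b1101) = 0b0001; 0b0001 ⊕ 0b0110 = 0b0111.

P[3] = 0b0111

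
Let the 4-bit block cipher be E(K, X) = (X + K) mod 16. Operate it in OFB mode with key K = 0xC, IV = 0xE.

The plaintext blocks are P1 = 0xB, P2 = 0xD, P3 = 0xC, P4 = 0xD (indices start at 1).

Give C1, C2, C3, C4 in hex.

OFB encryption: S_i = E(K, S_{i−1}) with S_{0} = IV; C_i = P_i ⊕ S_i.
C1: S = E(K, 0xE) = 0xA; 0xB ⊕ 0xA = 0x1.
C2: S = E(K, 0xA) = 0x6; 0xD ⊕ 0x6 = 0xB.
C3: S = E(K, 0x6) = 0x2; 0xC ⊕ 0x2 = 0xE.
C4: S = E(K, 0x2) = 0xE; 0xD ⊕ 0xE = 0x3.

C1 = 0x1, C2 = 0xB, C3 = 0xE, C4 = 0x3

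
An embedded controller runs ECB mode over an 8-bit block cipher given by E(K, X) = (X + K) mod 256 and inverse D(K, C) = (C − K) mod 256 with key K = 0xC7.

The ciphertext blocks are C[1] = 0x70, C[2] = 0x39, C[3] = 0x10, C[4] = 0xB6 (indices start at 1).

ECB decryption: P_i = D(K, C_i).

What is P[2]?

P[2]: D(K, 0x39) = 0x72.

P[2] = 0x72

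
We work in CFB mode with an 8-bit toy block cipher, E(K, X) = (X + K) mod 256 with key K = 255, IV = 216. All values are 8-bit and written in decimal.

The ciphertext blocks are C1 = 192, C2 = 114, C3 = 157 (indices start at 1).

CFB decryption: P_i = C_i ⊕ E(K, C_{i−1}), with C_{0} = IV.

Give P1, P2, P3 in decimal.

P1: E(K, 216) = 215; 192 ⊕ 215 = 23.
P2: E(K, 192) = 191; 114 ⊕ 191 = 205.
P3: E(K, 114) = 113; 157 ⊕ 113 = 236.

P1 = 23, P2 = 205, P3 = 236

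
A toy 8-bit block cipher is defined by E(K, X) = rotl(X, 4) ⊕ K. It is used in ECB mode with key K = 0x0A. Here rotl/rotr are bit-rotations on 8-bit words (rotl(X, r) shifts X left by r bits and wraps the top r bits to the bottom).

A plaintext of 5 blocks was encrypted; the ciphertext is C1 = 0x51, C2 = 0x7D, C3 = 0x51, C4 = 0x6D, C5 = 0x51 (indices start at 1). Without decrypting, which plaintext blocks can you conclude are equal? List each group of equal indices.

P1 = P3 = P5

ECB encrypts each block independently with the same key, so equal ciphertext blocks imply equal plaintext blocks.
C1 = C3 = C5 = 0x51, so P1 = P3 = P5.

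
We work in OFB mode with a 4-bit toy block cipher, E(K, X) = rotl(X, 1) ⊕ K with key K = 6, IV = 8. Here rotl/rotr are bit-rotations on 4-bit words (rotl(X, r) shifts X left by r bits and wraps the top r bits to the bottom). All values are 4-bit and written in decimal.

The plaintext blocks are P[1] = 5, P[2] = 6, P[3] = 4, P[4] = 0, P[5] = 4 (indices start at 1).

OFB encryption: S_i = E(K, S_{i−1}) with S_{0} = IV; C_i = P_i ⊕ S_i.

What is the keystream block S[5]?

C[1]: S = E(K, 8) = 7; 5 ⊕ 7 = 2.
C[2]: S = E(K, 7) = 8; 6 ⊕ 8 = 14.
C[3]: S = E(K, 8) = 7; 4 ⊕ 7 = 3.
C[4]: S = E(K, 7) = 8; 0 ⊕ 8 = 8.
C[5]: S = E(K, 8) = 7; 4 ⊕ 7 = 3.
So S[5] = 7.

7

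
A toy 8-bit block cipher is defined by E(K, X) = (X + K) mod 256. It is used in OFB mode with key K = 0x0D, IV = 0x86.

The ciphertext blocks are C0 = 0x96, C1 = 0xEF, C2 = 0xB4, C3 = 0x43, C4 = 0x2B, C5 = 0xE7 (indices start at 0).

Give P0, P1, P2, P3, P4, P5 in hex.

P0 = 0x05, P1 = 0x4F, P2 = 0x19, P3 = 0xF9, P4 = 0xEC, P5 = 0x33

OFB decryption: S_i = E(K, S_{i−1}) with S_{−1} = IV; P_i = C_i ⊕ S_i.
P0: S = E(K, 0x86) = 0x93; 0x96 ⊕ 0x93 = 0x05.
P1: S = E(K, 0x93) = 0xA0; 0xEF ⊕ 0xA0 = 0x4F.
P2: S = E(K, 0xA0) = 0xAD; 0xB4 ⊕ 0xAD = 0x19.
P3: S = E(K, 0xAD) = 0xBA; 0x43 ⊕ 0xBA = 0xF9.
P4: S = E(K, 0xBA) = 0xC7; 0x2B ⊕ 0xC7 = 0xEC.
P5: S = E(K, 0xC7) = 0xD4; 0xE7 ⊕ 0xD4 = 0x33.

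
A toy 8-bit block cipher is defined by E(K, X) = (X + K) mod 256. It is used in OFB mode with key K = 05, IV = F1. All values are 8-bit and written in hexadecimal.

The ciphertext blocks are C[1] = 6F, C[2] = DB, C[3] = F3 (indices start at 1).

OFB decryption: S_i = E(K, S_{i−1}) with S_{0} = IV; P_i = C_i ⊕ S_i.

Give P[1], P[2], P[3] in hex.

P[1] = 99, P[2] = 20, P[3] = F3

P[1]: S = E(K, F1) = F6; 6F ⊕ F6 = 99.
P[2]: S = E(K, F6) = FB; DB ⊕ FB = 20.
P[3]: S = E(K, FB) = 00; F3 ⊕ 00 = F3.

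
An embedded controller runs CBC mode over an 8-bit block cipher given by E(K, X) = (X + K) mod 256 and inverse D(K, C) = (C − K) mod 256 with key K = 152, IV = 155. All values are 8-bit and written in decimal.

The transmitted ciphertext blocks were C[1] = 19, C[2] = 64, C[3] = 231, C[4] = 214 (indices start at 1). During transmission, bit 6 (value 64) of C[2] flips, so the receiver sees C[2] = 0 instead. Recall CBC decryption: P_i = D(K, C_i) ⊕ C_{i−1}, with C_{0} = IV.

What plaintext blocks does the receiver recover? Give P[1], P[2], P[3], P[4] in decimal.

Only C[2] changed, to 0. In CBC, a change in C_i garbles P_i and flips the same bit in P_{i+1}. Decrypting the received ciphertext:
P[1]: D(K, 19) = 123; 123 ⊕ 155 = 224.
P[2]: D(K, 0) = 104; 104 ⊕ 19 = 123.
P[3]: D(K, 231) = 79; 79 ⊕ 0 = 79.
P[4]: D(K, 214) = 62; 62 ⊕ 231 = 217.
Blocks that differ from the original plaintext: P[2], P[3].

P[1] = 224, P[2] = 123, P[3] = 79, P[4] = 217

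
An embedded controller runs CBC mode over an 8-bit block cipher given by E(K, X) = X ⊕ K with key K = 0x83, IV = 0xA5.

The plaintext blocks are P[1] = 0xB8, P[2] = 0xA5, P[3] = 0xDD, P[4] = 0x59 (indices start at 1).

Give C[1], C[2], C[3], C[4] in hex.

C[1] = 0x9E, C[2] = 0xB8, C[3] = 0xE6, C[4] = 0x3C

CBC encryption: C_i = E(K, P_i ⊕ C_{i−1}), with C_{0} = IV.
C[1]: P[1] ⊕ 0xA5 = 0x1D; E(K, 0x1D) = 0x9E.
C[2]: P[2] ⊕ 0x9E = 0x3B; E(K, 0x3B) = 0xB8.
C[3]: P[3] ⊕ 0xB8 = 0x65; E(K, 0x65) = 0xE6.
C[4]: P[4] ⊕ 0xE6 = 0xBF; E(K, 0xBF) = 0x3C.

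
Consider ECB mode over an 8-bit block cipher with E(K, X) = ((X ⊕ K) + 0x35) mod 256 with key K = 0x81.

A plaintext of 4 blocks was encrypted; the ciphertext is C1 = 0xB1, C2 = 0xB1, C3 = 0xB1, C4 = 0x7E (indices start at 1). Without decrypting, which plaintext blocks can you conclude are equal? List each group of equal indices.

ECB encrypts each block independently with the same key, so equal ciphertext blocks imply equal plaintext blocks.
C1 = C2 = C3 = 0xB1, so P1 = P2 = P3.

P1 = P2 = P3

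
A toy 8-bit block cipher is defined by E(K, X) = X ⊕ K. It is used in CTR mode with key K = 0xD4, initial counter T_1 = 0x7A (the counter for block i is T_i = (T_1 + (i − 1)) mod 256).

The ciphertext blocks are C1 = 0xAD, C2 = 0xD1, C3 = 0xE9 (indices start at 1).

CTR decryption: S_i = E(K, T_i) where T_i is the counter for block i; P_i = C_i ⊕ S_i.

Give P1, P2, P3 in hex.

P1: T = 0x7A, S = E(K, T) = 0xAE; 0xAD ⊕ 0xAE = 0x03.
P2: T = 0x7B, S = E(K, T) = 0xAF; 0xD1 ⊕ 0xAF = 0x7E.
P3: T = 0x7C, S = E(K, T) = 0xA8; 0xE9 ⊕ 0xA8 = 0x41.

P1 = 0x03, P2 = 0x7E, P3 = 0x41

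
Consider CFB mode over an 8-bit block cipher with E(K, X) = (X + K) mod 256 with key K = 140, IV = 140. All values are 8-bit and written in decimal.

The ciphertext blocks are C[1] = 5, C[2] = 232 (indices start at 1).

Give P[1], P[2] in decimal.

P[1] = 29, P[2] = 121

CFB decryption: P_i = C_i ⊕ E(K, C_{i−1}), with C_{0} = IV.
P[1]: E(K, 140) = 24; 5 ⊕ 24 = 29.
P[2]: E(K, 5) = 145; 232 ⊕ 145 = 121.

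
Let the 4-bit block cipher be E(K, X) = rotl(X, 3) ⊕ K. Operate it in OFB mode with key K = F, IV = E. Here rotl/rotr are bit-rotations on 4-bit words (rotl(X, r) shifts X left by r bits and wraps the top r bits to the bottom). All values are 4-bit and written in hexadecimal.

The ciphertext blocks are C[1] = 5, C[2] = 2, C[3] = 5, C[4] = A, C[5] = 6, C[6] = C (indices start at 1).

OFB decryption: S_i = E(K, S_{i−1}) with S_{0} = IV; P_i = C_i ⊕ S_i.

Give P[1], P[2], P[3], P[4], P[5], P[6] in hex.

P[1] = D, P[2] = 9, P[3] = 7, P[4] = 4, P[5] = E, P[6] = 7

P[1]: S = E(K, E) = 8; 5 ⊕ 8 = D.
P[2]: S = E(K, 8) = B; 2 ⊕ B = 9.
P[3]: S = E(K, B) = 2; 5 ⊕ 2 = 7.
P[4]: S = E(K, 2) = E; A ⊕ E = 4.
P[5]: S = E(K, E) = 8; 6 ⊕ 8 = E.
P[6]: S = E(K, 8) = B; C ⊕ B = 7.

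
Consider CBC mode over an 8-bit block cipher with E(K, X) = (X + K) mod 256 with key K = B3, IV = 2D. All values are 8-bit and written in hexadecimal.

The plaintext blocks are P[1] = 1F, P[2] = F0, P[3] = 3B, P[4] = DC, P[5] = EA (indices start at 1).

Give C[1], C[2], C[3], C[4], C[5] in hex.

CBC encryption: C_i = E(K, P_i ⊕ C_{i−1}), with C_{0} = IV.
C[1]: P[1] ⊕ 2D = 32; E(K, 32) = E5.
C[2]: P[2] ⊕ E5 = 15; E(K, 15) = C8.
C[3]: P[3] ⊕ C8 = F3; E(K, F3) = A6.
C[4]: P[4] ⊕ A6 = 7A; E(K, 7A) = 2D.
C[5]: P[5] ⊕ 2D = C7; E(K, C7) = 7A.

C[1] = E5, C[2] = C8, C[3] = A6, C[4] = 2D, C[5] = 7A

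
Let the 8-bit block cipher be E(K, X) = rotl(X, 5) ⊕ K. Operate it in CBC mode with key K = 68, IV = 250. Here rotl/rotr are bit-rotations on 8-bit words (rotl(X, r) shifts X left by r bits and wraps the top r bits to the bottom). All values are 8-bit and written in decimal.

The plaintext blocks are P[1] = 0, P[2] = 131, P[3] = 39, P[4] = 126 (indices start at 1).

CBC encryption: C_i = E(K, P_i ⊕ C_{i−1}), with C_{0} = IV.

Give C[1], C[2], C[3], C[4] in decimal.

C[1] = 27, C[2] = 87, C[3] = 74, C[4] = 194

C[1]: P[1] ⊕ 250 = 250; E(K, 250) = 27.
C[2]: P[2] ⊕ 27 = 152; E(K, 152) = 87.
C[3]: P[3] ⊕ 87 = 112; E(K, 112) = 74.
C[4]: P[4] ⊕ 74 = 52; E(K, 52) = 194.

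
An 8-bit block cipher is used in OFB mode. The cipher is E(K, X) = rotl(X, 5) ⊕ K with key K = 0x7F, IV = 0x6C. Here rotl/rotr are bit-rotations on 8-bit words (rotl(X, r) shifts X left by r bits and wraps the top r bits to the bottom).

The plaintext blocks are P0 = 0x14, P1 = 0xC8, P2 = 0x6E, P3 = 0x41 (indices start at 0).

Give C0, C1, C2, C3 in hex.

C0 = 0xE6, C1 = 0xE9, C2 = 0x35, C3 = 0x55

OFB encryption: S_i = E(K, S_{i−1}) with S_{−1} = IV; C_i = P_i ⊕ S_i.
C0: S = E(K, 0x6C) = 0xF2; 0x14 ⊕ 0xF2 = 0xE6.
C1: S = E(K, 0xF2) = 0x21; 0xC8 ⊕ 0x21 = 0xE9.
C2: S = E(K, 0x21) = 0x5B; 0x6E ⊕ 0x5B = 0x35.
C3: S = E(K, 0x5B) = 0x14; 0x41 ⊕ 0x14 = 0x55.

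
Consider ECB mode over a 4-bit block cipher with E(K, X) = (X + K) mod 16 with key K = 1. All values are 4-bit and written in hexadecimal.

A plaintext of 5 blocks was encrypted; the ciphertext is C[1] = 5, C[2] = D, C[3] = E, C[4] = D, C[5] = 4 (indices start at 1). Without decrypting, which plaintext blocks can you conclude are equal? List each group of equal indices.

ECB encrypts each block independently with the same key, so equal ciphertext blocks imply equal plaintext blocks.
C[2] = C[4] = D, so P[2] = P[4].

P[2] = P[4]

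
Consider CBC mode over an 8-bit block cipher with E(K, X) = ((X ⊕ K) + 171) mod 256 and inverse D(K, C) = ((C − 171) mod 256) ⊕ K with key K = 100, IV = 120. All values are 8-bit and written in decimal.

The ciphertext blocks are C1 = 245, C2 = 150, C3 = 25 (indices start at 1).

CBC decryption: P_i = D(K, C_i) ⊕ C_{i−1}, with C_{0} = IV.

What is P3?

P3 = 156

P3: D(K, 25) = 10; 10 ⊕ 150 = 156.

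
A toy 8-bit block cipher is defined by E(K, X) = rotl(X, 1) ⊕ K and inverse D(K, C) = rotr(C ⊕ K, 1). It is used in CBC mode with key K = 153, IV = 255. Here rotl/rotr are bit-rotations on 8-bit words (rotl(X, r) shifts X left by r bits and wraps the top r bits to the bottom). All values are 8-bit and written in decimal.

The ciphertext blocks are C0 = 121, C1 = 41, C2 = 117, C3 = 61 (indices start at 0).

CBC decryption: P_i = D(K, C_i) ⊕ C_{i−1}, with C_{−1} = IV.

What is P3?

P3 = 39

P3: D(K, 61) = 82; 82 ⊕ 117 = 39.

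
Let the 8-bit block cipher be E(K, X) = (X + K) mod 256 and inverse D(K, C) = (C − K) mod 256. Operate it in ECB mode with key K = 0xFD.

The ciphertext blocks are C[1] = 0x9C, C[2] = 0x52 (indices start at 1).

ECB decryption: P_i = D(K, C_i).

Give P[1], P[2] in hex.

P[1]: D(K, 0x9C) = 0x9F.
P[2]: D(K, 0x52) = 0x55.

P[1] = 0x9F, P[2] = 0x55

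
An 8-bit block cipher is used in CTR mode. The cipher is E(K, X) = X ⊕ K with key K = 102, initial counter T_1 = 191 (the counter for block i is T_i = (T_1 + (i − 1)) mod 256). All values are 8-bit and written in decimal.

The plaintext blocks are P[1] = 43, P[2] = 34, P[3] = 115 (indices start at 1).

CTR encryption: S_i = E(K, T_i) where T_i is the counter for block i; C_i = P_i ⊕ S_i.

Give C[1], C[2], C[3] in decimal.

C[1] = 242, C[2] = 132, C[3] = 212

C[1]: T = 191, S = E(K, T) = 217; 43 ⊕ 217 = 242.
C[2]: T = 192, S = E(K, T) = 166; 34 ⊕ 166 = 132.
C[3]: T = 193, S = E(K, T) = 167; 115 ⊕ 167 = 212.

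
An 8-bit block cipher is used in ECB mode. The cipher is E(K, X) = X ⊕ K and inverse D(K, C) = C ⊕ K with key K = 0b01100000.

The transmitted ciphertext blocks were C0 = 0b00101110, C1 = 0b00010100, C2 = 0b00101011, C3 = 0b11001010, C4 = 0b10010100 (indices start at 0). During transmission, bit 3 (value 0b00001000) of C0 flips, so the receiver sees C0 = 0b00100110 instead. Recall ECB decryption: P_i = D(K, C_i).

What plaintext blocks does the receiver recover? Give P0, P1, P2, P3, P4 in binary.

P0 = 0b01000110, P1 = 0b01110100, P2 = 0b01001011, P3 = 0b10101010, P4 = 0b11110100

Only C0 changed, to 0b00100110. In ECB, a change in C_i affects only P_i. Decrypting the received ciphertext:
P0: D(K, 0b00100110) = 0b01000110.
P1: D(K, 0b00010100) = 0b01110100.
P2: D(K, 0b00101011) = 0b01001011.
P3: D(K, 0b11001010) = 0b10101010.
P4: D(K, 0b10010100) = 0b11110100.
Blocks that differ from the original plaintext: P0.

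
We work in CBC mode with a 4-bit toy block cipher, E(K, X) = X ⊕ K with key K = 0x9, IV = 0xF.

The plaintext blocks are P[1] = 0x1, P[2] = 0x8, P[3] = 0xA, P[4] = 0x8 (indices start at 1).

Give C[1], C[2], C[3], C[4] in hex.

C[1] = 0x7, C[2] = 0x6, C[3] = 0x5, C[4] = 0x4

CBC encryption: C_i = E(K, P_i ⊕ C_{i−1}), with C_{0} = IV.
C[1]: P[1] ⊕ 0xF = 0xE; E(K, 0xE) = 0x7.
C[2]: P[2] ⊕ 0x7 = 0xF; E(K, 0xF) = 0x6.
C[3]: P[3] ⊕ 0x6 = 0xC; E(K, 0xC) = 0x5.
C[4]: P[4] ⊕ 0x5 = 0xD; E(K, 0xD) = 0x4.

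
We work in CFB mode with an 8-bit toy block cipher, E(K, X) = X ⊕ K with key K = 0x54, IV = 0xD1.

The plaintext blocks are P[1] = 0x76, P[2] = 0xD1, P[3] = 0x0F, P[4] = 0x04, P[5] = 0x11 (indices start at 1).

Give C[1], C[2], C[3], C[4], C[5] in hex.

C[1] = 0xF3, C[2] = 0x76, C[3] = 0x2D, C[4] = 0x7D, C[5] = 0x38

CFB encryption: C_i = P_i ⊕ E(K, C_{i−1}), with C_{0} = IV.
C[1]: E(K, 0xD1) = 0x85; 0x76 ⊕ 0x85 = 0xF3.
C[2]: E(K, 0xF3) = 0xA7; 0xD1 ⊕ 0xA7 = 0x76.
C[3]: E(K, 0x76) = 0x22; 0x0F ⊕ 0x22 = 0x2D.
C[4]: E(K, 0x2D) = 0x79; 0x04 ⊕ 0x79 = 0x7D.
C[5]: E(K, 0x7D) = 0x29; 0x11 ⊕ 0x29 = 0x38.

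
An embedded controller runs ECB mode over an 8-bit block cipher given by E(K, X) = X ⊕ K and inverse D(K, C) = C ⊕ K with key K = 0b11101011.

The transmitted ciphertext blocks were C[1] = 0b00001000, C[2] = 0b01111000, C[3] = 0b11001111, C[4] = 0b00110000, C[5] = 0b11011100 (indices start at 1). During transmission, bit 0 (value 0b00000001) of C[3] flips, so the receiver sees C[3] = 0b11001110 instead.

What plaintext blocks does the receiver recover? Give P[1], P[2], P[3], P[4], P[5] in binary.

P[1] = 0b11100011, P[2] = 0b10010011, P[3] = 0b00100101, P[4] = 0b11011011, P[5] = 0b00110111

ECB decryption: P_i = D(K, C_i).
Only C[3] changed, to 0b11001110. In ECB, a change in C_i affects only P_i. Decrypting the received ciphertext:
P[1]: D(K, 0b00001000) = 0b11100011.
P[2]: D(K, 0b01111000) = 0b10010011.
P[3]: D(K, 0b11001110) = 0b00100101.
P[4]: D(K, 0b00110000) = 0b11011011.
P[5]: D(K, 0b11011100) = 0b00110111.
Blocks that differ from the original plaintext: P[3].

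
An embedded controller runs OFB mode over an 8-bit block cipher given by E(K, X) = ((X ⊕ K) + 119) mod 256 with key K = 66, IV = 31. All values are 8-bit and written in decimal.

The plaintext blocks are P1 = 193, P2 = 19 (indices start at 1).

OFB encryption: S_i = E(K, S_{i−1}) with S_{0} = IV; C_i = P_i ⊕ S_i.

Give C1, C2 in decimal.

C1: S = E(K, 31) = 212; 193 ⊕ 212 = 21.
C2: S = E(K, 212) = 13; 19 ⊕ 13 = 30.

C1 = 21, C2 = 30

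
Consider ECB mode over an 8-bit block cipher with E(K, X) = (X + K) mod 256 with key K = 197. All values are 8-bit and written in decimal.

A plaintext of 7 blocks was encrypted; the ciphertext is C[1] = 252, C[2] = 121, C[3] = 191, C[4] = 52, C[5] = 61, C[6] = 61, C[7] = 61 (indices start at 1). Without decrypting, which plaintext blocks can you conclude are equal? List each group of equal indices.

P[5] = P[6] = P[7]

ECB encrypts each block independently with the same key, so equal ciphertext blocks imply equal plaintext blocks.
C[5] = C[6] = C[7] = 61, so P[5] = P[6] = P[7].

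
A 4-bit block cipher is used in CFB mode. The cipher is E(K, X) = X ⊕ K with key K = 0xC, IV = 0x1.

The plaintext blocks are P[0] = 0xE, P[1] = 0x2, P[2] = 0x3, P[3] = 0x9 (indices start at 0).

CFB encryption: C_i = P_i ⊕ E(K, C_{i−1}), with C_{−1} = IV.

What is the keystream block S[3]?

0xE

C[0]: E(K, 0x1) = 0xD; 0xE ⊕ 0xD = 0x3.
C[1]: E(K, 0x3) = 0xF; 0x2 ⊕ 0xF = 0xD.
C[2]: E(K, 0xD) = 0x1; 0x3 ⊕ 0x1 = 0x2.
C[3]: E(K, 0x2) = 0xE; 0x9 ⊕ 0xE = 0x7.
So S[3] = 0xE.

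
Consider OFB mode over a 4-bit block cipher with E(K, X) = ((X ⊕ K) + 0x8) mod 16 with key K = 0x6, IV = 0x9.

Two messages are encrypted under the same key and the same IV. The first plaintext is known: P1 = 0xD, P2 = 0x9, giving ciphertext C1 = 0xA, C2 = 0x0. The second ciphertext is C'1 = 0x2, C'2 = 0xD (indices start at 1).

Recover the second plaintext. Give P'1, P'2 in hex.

P'1 = 0x5, P'2 = 0x4

In OFB with a reused IV, both messages share the same keystream S_i, so C_i ⊕ C'_i = P_i ⊕ P'_i and thus P'_i = P_i ⊕ C_i ⊕ C'_i.
P'1: 0xD ⊕ 0xA ⊕ 0x2 = 0x5.
P'2: 0x9 ⊕ 0x0 ⊕ 0xD = 0x4.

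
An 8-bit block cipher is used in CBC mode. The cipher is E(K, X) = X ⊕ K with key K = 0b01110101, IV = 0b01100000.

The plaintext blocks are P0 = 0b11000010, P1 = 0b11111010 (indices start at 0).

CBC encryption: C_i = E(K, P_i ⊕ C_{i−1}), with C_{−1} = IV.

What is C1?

C1 = 0b01011000

C0: P0 ⊕ 0b01100000 = 0b10100010; E(K, 0b10100010) = 0b11010111.
C1: P1 ⊕ 0b11010111 = 0b00101101; E(K, 0b00101101) = 0b01011000.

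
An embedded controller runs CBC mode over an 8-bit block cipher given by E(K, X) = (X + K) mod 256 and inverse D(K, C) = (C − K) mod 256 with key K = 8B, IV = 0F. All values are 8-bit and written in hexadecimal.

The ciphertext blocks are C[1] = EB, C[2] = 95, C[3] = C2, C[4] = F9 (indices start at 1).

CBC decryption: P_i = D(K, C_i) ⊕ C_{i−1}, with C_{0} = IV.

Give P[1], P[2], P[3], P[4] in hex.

P[1] = 6F, P[2] = E1, P[3] = A2, P[4] = AC

P[1]: D(K, EB) = 60; 60 ⊕ 0F = 6F.
P[2]: D(K, 95) = 0A; 0A ⊕ EB = E1.
P[3]: D(K, C2) = 37; 37 ⊕ 95 = A2.
P[4]: D(K, F9) = 6E; 6E ⊕ C2 = AC.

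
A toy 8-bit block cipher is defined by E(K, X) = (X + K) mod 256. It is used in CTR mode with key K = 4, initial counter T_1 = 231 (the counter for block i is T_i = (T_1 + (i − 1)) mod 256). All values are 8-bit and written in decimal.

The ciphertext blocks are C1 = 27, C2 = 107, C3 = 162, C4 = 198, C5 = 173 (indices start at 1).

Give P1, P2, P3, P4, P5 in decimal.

P1 = 240, P2 = 135, P3 = 79, P4 = 40, P5 = 66

CTR decryption: S_i = E(K, T_i) where T_i is the counter for block i; P_i = C_i ⊕ S_i.
P1: T = 231, S = E(K, T) = 235; 27 ⊕ 235 = 240.
P2: T = 232, S = E(K, T) = 236; 107 ⊕ 236 = 135.
P3: T = 233, S = E(K, T) = 237; 162 ⊕ 237 = 79.
P4: T = 234, S = E(K, T) = 238; 198 ⊕ 238 = 40.
P5: T = 235, S = E(K, T) = 239; 173 ⊕ 239 = 66.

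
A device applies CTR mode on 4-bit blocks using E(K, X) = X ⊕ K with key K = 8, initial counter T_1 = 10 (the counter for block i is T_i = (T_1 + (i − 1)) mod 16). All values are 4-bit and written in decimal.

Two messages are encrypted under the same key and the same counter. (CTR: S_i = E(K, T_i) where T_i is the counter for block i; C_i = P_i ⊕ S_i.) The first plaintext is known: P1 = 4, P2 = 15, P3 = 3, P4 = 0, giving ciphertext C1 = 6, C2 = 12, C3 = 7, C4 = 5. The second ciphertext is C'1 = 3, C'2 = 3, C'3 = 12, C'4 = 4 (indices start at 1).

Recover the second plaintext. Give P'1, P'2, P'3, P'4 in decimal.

In CTR with a reused counter, both messages share the same keystream S_i, so C_i ⊕ C'_i = P_i ⊕ P'_i and thus P'_i = P_i ⊕ C_i ⊕ C'_i.
P'1: 4 ⊕ 6 ⊕ 3 = 1.
P'2: 15 ⊕ 12 ⊕ 3 = 0.
P'3: 3 ⊕ 7 ⊕ 12 = 8.
P'4: 0 ⊕ 5 ⊕ 4 = 1.

P'1 = 1, P'2 = 0, P'3 = 8, P'4 = 1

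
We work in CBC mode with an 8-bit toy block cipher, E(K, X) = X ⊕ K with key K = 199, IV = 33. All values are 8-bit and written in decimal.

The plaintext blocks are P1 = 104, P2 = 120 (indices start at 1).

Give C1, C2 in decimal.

C1 = 142, C2 = 49

CBC encryption: C_i = E(K, P_i ⊕ C_{i−1}), with C_{0} = IV.
C1: P1 ⊕ 33 = 73; E(K, 73) = 142.
C2: P2 ⊕ 142 = 246; E(K, 246) = 49.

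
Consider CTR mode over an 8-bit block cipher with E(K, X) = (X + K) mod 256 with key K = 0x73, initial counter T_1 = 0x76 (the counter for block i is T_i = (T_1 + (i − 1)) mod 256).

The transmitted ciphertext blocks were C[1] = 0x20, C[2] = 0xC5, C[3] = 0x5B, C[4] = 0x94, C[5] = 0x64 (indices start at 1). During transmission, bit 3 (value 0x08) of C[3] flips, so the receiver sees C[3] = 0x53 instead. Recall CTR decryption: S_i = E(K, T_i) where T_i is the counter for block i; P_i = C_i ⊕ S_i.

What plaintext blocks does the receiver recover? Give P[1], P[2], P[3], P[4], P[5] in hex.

P[1] = 0xC9, P[2] = 0x2F, P[3] = 0xB8, P[4] = 0x78, P[5] = 0x89

Only C[3] changed, to 0x53. In CTR, a change in C_i flips the same bit in P_i only; the keystream is unaffected. Decrypting the received ciphertext:
P[1]: T = 0x76, S = E(K, T) = 0xE9; 0x20 ⊕ 0xE9 = 0xC9.
P[2]: T = 0x77, S = E(K, T) = 0xEA; 0xC5 ⊕ 0xEA = 0x2F.
P[3]: T = 0x78, S = E(K, T) = 0xEB; 0x53 ⊕ 0xEB = 0xB8.
P[4]: T = 0x79, S = E(K, T) = 0xEC; 0x94 ⊕ 0xEC = 0x78.
P[5]: T = 0x7A, S = E(K, T) = 0xED; 0x64 ⊕ 0xED = 0x89.
Blocks that differ from the original plaintext: P[3].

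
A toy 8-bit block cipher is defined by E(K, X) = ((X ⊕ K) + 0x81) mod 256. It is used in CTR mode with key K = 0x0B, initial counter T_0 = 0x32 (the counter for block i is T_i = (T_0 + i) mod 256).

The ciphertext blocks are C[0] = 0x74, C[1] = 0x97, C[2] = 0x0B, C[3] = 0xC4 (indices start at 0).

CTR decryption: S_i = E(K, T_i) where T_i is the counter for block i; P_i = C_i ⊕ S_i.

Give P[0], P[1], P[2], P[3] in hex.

P[0] = 0xCE, P[1] = 0x2E, P[2] = 0xCB, P[3] = 0x7B

P[0]: T = 0x32, S = E(K, T) = 0xBA; 0x74 ⊕ 0xBA = 0xCE.
P[1]: T = 0x33, S = E(K, T) = 0xB9; 0x97 ⊕ 0xB9 = 0x2E.
P[2]: T = 0x34, S = E(K, T) = 0xC0; 0x0B ⊕ 0xC0 = 0xCB.
P[3]: T = 0x35, S = E(K, T) = 0xBF; 0xC4 ⊕ 0xBF = 0x7B.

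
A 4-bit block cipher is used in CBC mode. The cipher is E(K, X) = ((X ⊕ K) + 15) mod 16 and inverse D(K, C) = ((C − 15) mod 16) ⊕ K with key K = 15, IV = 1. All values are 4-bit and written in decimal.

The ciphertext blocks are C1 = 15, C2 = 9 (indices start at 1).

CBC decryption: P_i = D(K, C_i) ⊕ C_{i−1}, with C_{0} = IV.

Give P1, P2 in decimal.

P1 = 14, P2 = 10

P1: D(K, 15) = 15; 15 ⊕ 1 = 14.
P2: D(K, 9) = 5; 5 ⊕ 15 = 10.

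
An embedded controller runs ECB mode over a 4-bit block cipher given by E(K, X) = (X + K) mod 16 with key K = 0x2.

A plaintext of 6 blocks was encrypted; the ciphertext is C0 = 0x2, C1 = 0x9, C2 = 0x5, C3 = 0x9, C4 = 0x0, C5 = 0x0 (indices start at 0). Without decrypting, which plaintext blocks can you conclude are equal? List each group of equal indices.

P1 = P3; P4 = P5

ECB encrypts each block independently with the same key, so equal ciphertext blocks imply equal plaintext blocks.
C1 = C3 = 0x9, so P1 = P3.
C4 = C5 = 0x0, so P4 = P5.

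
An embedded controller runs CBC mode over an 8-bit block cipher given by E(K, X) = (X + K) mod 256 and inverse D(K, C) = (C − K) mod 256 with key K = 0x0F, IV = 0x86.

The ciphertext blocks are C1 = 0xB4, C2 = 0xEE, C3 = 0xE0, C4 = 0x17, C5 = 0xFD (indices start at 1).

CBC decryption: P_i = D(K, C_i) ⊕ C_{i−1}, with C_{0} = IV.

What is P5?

P5 = 0xF9

P5: D(K, 0xFD) = 0xEE; 0xEE ⊕ 0x17 = 0xF9.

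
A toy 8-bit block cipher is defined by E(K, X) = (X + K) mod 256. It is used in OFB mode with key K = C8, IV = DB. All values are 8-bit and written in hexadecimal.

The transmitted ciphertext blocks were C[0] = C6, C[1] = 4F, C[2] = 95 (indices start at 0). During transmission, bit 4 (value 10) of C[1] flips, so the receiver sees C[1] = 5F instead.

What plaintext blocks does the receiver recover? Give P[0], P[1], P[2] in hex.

OFB decryption: S_i = E(K, S_{i−1}) with S_{−1} = IV; P_i = C_i ⊕ S_i.
Only C[1] changed, to 5F. In OFB, a change in C_i flips the same bit in P_i only; the keystream is unaffected. Decrypting the received ciphertext:
P[0]: S = E(K, DB) = A3; C6 ⊕ A3 = 65.
P[1]: S = E(K, A3) = 6B; 5F ⊕ 6B = 34.
P[2]: S = E(K, 6B) = 33; 95 ⊕ 33 = A6.
Blocks that differ from the original plaintext: P[1].

P[0] = 65, P[1] = 34, P[2] = A6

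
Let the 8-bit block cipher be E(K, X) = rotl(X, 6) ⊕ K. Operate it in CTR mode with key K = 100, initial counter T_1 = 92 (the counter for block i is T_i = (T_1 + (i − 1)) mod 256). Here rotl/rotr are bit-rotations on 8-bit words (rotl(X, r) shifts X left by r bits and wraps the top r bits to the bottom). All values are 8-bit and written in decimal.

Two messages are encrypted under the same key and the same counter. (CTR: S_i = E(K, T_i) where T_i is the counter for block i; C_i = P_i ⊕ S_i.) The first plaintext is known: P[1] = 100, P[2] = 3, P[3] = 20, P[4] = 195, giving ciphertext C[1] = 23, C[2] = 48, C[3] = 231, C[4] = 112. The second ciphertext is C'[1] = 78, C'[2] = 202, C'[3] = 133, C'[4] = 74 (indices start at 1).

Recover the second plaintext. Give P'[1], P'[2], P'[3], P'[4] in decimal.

P'[1] = 61, P'[2] = 249, P'[3] = 118, P'[4] = 249

In CTR with a reused counter, both messages share the same keystream S_i, so C_i ⊕ C'_i = P_i ⊕ P'_i and thus P'_i = P_i ⊕ C_i ⊕ C'_i.
P'[1]: 100 ⊕ 23 ⊕ 78 = 61.
P'[2]: 3 ⊕ 48 ⊕ 202 = 249.
P'[3]: 20 ⊕ 231 ⊕ 133 = 118.
P'[4]: 195 ⊕ 112 ⊕ 74 = 249.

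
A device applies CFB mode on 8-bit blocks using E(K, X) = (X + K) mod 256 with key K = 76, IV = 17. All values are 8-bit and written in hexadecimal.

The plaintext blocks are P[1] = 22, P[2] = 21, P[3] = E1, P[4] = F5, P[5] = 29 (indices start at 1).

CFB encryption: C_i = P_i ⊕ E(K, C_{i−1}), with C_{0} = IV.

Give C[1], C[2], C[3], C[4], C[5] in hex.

C[1]: E(K, 17) = 8D; 22 ⊕ 8D = AF.
C[2]: E(K, AF) = 25; 21 ⊕ 25 = 04.
C[3]: E(K, 04) = 7A; E1 ⊕ 7A = 9B.
C[4]: E(K, 9B) = 11; F5 ⊕ 11 = E4.
C[5]: E(K, E4) = 5A; 29 ⊕ 5A = 73.

C[1] = AF, C[2] = 04, C[3] = 9B, C[4] = E4, C[5] = 73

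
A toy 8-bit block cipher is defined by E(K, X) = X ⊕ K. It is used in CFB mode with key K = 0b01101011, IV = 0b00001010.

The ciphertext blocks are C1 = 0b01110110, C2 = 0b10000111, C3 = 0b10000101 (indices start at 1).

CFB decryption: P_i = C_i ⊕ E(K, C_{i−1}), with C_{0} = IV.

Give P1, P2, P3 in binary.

P1: E(K, 0b00001010) = 0b01100001; 0b01110110 ⊕ 0b01100001 = 0b00010111.
P2: E(K, 0b01110110) = 0b00011101; 0b10000111 ⊕ 0b00011101 = 0b10011010.
P3: E(K, 0b10000111) = 0b11101100; 0b10000101 ⊕ 0b11101100 = 0b01101001.

P1 = 0b00010111, P2 = 0b10011010, P3 = 0b01101001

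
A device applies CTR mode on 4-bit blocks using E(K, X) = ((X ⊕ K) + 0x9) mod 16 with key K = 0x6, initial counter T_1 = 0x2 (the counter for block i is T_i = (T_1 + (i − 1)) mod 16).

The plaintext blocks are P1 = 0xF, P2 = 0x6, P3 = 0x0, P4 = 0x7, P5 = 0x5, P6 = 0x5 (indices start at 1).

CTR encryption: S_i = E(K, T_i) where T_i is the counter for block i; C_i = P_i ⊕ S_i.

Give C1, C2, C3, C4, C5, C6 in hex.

C1 = 0x2, C2 = 0x8, C3 = 0xB, C4 = 0xB, C5 = 0xC, C6 = 0xF

C1: T = 0x2, S = E(K, T) = 0xD; 0xF ⊕ 0xD = 0x2.
C2: T = 0x3, S = E(K, T) = 0xE; 0x6 ⊕ 0xE = 0x8.
C3: T = 0x4, S = E(K, T) = 0xB; 0x0 ⊕ 0xB = 0xB.
C4: T = 0x5, S = E(K, T) = 0xC; 0x7 ⊕ 0xC = 0xB.
C5: T = 0x6, S = E(K, T) = 0x9; 0x5 ⊕ 0x9 = 0xC.
C6: T = 0x7, S = E(K, T) = 0xA; 0x5 ⊕ 0xA = 0xF.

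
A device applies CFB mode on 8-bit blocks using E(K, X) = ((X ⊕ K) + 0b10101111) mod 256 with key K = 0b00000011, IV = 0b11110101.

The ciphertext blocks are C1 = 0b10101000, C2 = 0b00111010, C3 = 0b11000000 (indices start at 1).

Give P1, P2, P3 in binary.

CFB decryption: P_i = C_i ⊕ E(K, C_{i−1}), with C_{0} = IV.
P1: E(K, 0b11110101) = 0b10100101; 0b10101000 ⊕ 0b10100101 = 0b00001101.
P2: E(K, 0b10101000) = 0b01011010; 0b00111010 ⊕ 0b01011010 = 0b01100000.
P3: E(K, 0b00111010) = 0b11101000; 0b11000000 ⊕ 0b11101000 = 0b00101000.

P1 = 0b00001101, P2 = 0b01100000, P3 = 0b00101000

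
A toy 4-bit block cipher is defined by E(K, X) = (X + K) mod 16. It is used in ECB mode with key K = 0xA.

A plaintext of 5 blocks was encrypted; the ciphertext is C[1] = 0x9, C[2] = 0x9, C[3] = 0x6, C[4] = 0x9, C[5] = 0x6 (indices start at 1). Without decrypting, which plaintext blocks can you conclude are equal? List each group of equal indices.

P[1] = P[2] = P[4]; P[3] = P[5]

ECB encrypts each block independently with the same key, so equal ciphertext blocks imply equal plaintext blocks.
C[1] = C[2] = C[4] = 0x9, so P[1] = P[2] = P[4].
C[3] = C[5] = 0x6, so P[3] = P[5].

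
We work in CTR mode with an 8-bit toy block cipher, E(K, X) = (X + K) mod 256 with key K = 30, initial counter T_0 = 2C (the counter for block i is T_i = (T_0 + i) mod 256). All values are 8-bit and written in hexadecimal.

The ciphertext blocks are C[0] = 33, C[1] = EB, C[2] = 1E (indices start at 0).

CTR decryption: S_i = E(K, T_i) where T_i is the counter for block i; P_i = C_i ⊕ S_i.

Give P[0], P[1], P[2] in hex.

P[0]: T = 2C, S = E(K, T) = 5C; 33 ⊕ 5C = 6F.
P[1]: T = 2D, S = E(K, T) = 5D; EB ⊕ 5D = B6.
P[2]: T = 2E, S = E(K, T) = 5E; 1E ⊕ 5E = 40.

P[0] = 6F, P[1] = B6, P[2] = 40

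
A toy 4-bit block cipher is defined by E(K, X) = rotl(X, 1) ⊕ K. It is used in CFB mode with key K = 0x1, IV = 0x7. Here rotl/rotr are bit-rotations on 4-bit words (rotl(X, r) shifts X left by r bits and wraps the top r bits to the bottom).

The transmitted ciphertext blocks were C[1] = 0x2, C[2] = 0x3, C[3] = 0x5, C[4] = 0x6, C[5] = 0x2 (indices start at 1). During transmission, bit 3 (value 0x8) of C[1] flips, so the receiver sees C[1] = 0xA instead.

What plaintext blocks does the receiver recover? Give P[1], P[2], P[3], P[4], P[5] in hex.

P[1] = 0x5, P[2] = 0x7, P[3] = 0x2, P[4] = 0xD, P[5] = 0xF

CFB decryption: P_i = C_i ⊕ E(K, C_{i−1}), with C_{0} = IV.
Only C[1] changed, to 0xA. In CFB, a change in C_i flips the same bit in P_i and garbles P_{i+1}. Decrypting the received ciphertext:
P[1]: E(K, 0x7) = 0xF; 0xA ⊕ 0xF = 0x5.
P[2]: E(K, 0xA) = 0x4; 0x3 ⊕ 0x4 = 0x7.
P[3]: E(K, 0x3) = 0x7; 0x5 ⊕ 0x7 = 0x2.
P[4]: E(K, 0x5) = 0xB; 0x6 ⊕ 0xB = 0xD.
P[5]: E(K, 0x6) = 0xD; 0x2 ⊕ 0xD = 0xF.
Blocks that differ from the original plaintext: P[1], P[2].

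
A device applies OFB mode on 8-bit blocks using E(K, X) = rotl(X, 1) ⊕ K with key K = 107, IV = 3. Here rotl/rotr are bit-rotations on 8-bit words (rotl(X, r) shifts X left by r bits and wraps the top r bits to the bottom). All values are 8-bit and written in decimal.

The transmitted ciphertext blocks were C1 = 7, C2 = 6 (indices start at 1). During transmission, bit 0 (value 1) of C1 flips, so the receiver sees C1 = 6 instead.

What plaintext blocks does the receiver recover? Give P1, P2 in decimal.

P1 = 107, P2 = 183

OFB decryption: S_i = E(K, S_{i−1}) with S_{0} = IV; P_i = C_i ⊕ S_i.
Only C1 changed, to 6. In OFB, a change in C_i flips the same bit in P_i only; the keystream is unaffected. Decrypting the received ciphertext:
P1: S = E(K, 3) = 109; 6 ⊕ 109 = 107.
P2: S = E(K, 109) = 177; 6 ⊕ 177 = 183.
Blocks that differ from the original plaintext: P1.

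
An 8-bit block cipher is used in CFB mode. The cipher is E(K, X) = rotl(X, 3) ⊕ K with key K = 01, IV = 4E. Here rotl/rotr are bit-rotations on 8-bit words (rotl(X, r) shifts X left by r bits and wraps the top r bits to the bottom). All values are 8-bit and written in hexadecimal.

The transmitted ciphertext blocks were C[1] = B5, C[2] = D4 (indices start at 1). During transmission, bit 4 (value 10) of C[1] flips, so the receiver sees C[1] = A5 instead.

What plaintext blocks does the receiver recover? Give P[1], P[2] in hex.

CFB decryption: P_i = C_i ⊕ E(K, C_{i−1}), with C_{0} = IV.
Only C[1] changed, to A5. In CFB, a change in C_i flips the same bit in P_i and garbles P_{i+1}. Decrypting the received ciphertext:
P[1]: E(K, 4E) = 73; A5 ⊕ 73 = D6.
P[2]: E(K, A5) = 2C; D4 ⊕ 2C = F8.
Blocks that differ from the original plaintext: P[1], P[2].

P[1] = D6, P[2] = F8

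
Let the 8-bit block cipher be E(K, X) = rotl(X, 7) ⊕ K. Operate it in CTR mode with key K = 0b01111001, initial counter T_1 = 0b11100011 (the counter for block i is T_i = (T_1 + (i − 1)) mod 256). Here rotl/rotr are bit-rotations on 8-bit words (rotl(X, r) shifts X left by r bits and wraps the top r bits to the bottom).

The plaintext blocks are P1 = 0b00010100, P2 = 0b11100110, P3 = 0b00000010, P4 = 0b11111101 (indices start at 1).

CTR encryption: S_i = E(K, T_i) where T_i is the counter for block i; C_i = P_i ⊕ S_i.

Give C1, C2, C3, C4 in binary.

C1 = 0b10011100, C2 = 0b11101101, C3 = 0b10001001, C4 = 0b11110111

C1: T = 0b11100011, S = E(K, T) = 0b10001000; 0b00010100 ⊕ 0b10001000 = 0b10011100.
C2: T = 0b11100100, S = E(K, T) = 0b00001011; 0b11100110 ⊕ 0b00001011 = 0b11101101.
C3: T = 0b11100101, S = E(K, T) = 0b10001011; 0b00000010 ⊕ 0b10001011 = 0b10001001.
C4: T = 0b11100110, S = E(K, T) = 0b00001010; 0b11111101 ⊕ 0b00001010 = 0b11110111.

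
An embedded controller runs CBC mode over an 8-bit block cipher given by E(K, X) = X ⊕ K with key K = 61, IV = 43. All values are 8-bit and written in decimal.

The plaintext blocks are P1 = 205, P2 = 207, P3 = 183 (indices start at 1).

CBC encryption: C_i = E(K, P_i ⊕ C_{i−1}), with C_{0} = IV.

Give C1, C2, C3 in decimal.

C1 = 219, C2 = 41, C3 = 163

C1: P1 ⊕ 43 = 230; E(K, 230) = 219.
C2: P2 ⊕ 219 = 20; E(K, 20) = 41.
C3: P3 ⊕ 41 = 158; E(K, 158) = 163.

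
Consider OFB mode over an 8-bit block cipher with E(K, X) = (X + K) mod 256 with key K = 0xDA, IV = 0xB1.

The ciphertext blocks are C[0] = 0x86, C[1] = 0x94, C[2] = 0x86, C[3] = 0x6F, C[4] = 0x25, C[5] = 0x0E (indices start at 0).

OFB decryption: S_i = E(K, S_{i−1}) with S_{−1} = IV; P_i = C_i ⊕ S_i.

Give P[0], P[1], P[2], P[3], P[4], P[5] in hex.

P[0]: S = E(K, 0xB1) = 0x8B; 0x86 ⊕ 0x8B = 0x0D.
P[1]: S = E(K, 0x8B) = 0x65; 0x94 ⊕ 0x65 = 0xF1.
P[2]: S = E(K, 0x65) = 0x3F; 0x86 ⊕ 0x3F = 0xB9.
P[3]: S = E(K, 0x3F) = 0x19; 0x6F ⊕ 0x19 = 0x76.
P[4]: S = E(K, 0x19) = 0xF3; 0x25 ⊕ 0xF3 = 0xD6.
P[5]: S = E(K, 0xF3) = 0xCD; 0x0E ⊕ 0xCD = 0xC3.

P[0] = 0x0D, P[1] = 0xF1, P[2] = 0xB9, P[3] = 0x76, P[4] = 0xD6, P[5] = 0xC3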